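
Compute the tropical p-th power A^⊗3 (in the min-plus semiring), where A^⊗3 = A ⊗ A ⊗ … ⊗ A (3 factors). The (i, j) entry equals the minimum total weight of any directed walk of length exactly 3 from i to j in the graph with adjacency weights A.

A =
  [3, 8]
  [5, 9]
A^⊗3 =
  [9, 14]
  [11, 16]

Each entry (A^⊗3)_ij equals the minimum over all length-3 walks i = v_0 → v_1 → … → v_3 = j of Σ_t A[v_t][v_{t+1}]. For example, for (i, j) = (0, 1) we minimise over 4 possible intermediate vertex sequences; the minimum is 14, attained along the walk 0 → 0 → 0 → 1.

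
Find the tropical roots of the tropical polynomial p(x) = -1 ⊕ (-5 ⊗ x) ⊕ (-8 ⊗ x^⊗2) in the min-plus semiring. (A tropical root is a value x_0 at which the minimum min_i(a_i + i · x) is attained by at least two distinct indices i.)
Roots: {3, 4}

Each tropical root is a break point of the lower envelope of the lines y = a_i + i · x (there are 3 lines, with slopes 0, 1, ..., 2). Only the lines that attain the minimum somewhere contribute to roots; other lines are dominated. Here the surviving (envelope) indices are i = 2, i = 1, i = 0.
Intersections between consecutive envelope lines give the roots: for adjacent envelope indices i < j the intersection is x = (a_i − a_j) / (j − i). Reading off the sorted break points: {3, 4}.
Verification: at each break x_0, at least two indices attain the minimum of min_i(a_i + i · x_0).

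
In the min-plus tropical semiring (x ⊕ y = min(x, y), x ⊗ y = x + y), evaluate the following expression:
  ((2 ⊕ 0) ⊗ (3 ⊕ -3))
((2 ⊕ 0) ⊗ (3 ⊕ -3)) = -3

Expand innermost to outermost. Recall ⊕ takes the minimum of its arguments and ⊗ takes their sum. Working out the expression ((2 ⊕ 0) ⊗ (3 ⊕ -3)) gives -3.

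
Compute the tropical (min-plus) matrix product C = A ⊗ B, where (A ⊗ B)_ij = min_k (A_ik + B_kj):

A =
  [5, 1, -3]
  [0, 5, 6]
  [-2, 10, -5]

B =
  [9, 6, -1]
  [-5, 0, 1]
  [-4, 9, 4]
A ⊗ B =
  [-7, 1, 1]
  [0, 5, -1]
  [-9, 4, -3]

Apply the min-plus product entry-by-entry:
  C[0][0] = min over k of (A[0][0] + B[0][0] = 5 + 9 = 14, A[0][1] + B[1][0] = 1 + -5 = -4, A[0][2] + B[2][0] = -3 + -4 = -7) = -7 (attained at k = 2)
  C[0][1] = min over k of (A[0][0] + B[0][1] = 5 + 6 = 11, A[0][1] + B[1][1] = 1 + 0 = 1, A[0][2] + B[2][1] = -3 + 9 = 6) = 1 (attained at k = 1)
  C[0][2] = min over k of (A[0][0] + B[0][2] = 5 + -1 = 4, A[0][1] + B[1][2] = 1 + 1 = 2, A[0][2] + B[2][2] = -3 + 4 = 1) = 1 (attained at k = 2)
  C[1][0] = min over k of (A[1][0] + B[0][0] = 0 + 9 = 9, A[1][1] + B[1][0] = 5 + -5 = 0, A[1][2] + B[2][0] = 6 + -4 = 2) = 0 (attained at k = 1)
  C[1][1] = min over k of (A[1][0] + B[0][1] = 0 + 6 = 6, A[1][1] + B[1][1] = 5 + 0 = 5, A[1][2] + B[2][1] = 6 + 9 = 15) = 5 (attained at k = 1)
  C[1][2] = min over k of (A[1][0] + B[0][2] = 0 + -1 = -1, A[1][1] + B[1][2] = 5 + 1 = 6, A[1][2] + B[2][2] = 6 + 4 = 10) = -1 (attained at k = 0)
  C[2][0] = min over k of (A[2][0] + B[0][0] = -2 + 9 = 7, A[2][1] + B[1][0] = 10 + -5 = 5, A[2][2] + B[2][0] = -5 + -4 = -9) = -9 (attained at k = 2)
  C[2][1] = min over k of (A[2][0] + B[0][1] = -2 + 6 = 4, A[2][1] + B[1][1] = 10 + 0 = 10, A[2][2] + B[2][1] = -5 + 9 = 4) = 4 (attained at k = 0)
  C[2][2] = min over k of (A[2][0] + B[0][2] = -2 + -1 = -3, A[2][1] + B[1][2] = 10 + 1 = 11, A[2][2] + B[2][2] = -5 + 4 = -1) = -3 (attained at k = 0)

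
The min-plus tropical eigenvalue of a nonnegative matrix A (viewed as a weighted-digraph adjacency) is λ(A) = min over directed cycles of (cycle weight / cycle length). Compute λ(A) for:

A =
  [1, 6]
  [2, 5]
λ(A) = 1

Enumerate directed cycles and compute their means (weight / length). Sample:
  cycle 0 → 0: weight = 1, length = 1, mean = 1/1 ≈ 1.000
  cycle 1 → 1: weight = 5, length = 1, mean = 5/1 ≈ 5.000
  cycle 0 → 1 → 0: weight = 8, length = 2, mean = 8/2 ≈ 4.000
  cycle 1 → 0 → 1: weight = 8, length = 2, mean = 8/2 ≈ 4.000
Minimum mean = 1.000, attained e.g. along the cycle 0 → 0 with weight 1 and length 1. So λ(A) = 1/1 = 1.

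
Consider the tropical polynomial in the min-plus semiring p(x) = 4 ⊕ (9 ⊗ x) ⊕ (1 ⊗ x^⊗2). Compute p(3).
p(3) = 4

A tropical monomial a ⊗ x^⊗i evaluates to a + i · x. Evaluating each term at x = 3:
  Term 0 contributes 4 + 0 · 3 = 4
  Term 1 contributes 9 + 1 · 3 = 12
  Term 2 contributes 1 + 2 · 3 = 7
p(3) = ⊕ of these = min[4, 12, 7] = 4.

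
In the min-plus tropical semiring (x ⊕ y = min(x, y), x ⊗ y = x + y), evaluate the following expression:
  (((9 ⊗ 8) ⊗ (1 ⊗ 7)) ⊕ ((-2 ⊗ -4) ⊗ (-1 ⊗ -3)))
(((9 ⊗ 8) ⊗ (1 ⊗ 7)) ⊕ ((-2 ⊗ -4) ⊗ (-1 ⊗ -3))) = -10

Expand innermost to outermost. Recall ⊕ takes the minimum of its arguments and ⊗ takes their sum. Working out the expression (((9 ⊗ 8) ⊗ (1 ⊗ 7)) ⊕ ((-2 ⊗ -4) ⊗ (-1 ⊗ -3))) gives -10.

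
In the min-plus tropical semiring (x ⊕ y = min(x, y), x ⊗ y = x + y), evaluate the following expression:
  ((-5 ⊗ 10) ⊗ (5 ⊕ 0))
((-5 ⊗ 10) ⊗ (5 ⊕ 0)) = 5

Expand innermost to outermost. Recall ⊕ takes the minimum of its arguments and ⊗ takes their sum. Working out the expression ((-5 ⊗ 10) ⊗ (5 ⊕ 0)) gives 5.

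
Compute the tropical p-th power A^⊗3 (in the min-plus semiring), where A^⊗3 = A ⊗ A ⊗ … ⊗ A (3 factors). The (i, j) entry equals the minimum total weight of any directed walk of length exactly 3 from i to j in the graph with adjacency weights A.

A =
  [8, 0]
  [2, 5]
A^⊗3 =
  [7, 2]
  [4, 7]

Each entry (A^⊗3)_ij equals the minimum over all length-3 walks i = v_0 → v_1 → … → v_3 = j of Σ_t A[v_t][v_{t+1}]. For example, for (i, j) = (0, 1) we minimise over 4 possible intermediate vertex sequences; the minimum is 2, attained along the walk 0 → 1 → 0 → 1.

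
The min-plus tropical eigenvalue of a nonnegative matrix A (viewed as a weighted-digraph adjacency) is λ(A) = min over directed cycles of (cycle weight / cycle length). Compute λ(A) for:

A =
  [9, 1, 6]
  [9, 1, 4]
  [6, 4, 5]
λ(A) = 1

Enumerate directed cycles and compute their means (weight / length). Sample:
  cycle 0 → 0: weight = 9, length = 1, mean = 9/1 ≈ 9.000
  cycle 1 → 1: weight = 1, length = 1, mean = 1/1 ≈ 1.000
  cycle 2 → 2: weight = 5, length = 1, mean = 5/1 ≈ 5.000
  cycle 0 → 1 → 0: weight = 10, length = 2, mean = 10/2 ≈ 5.000
  cycle 0 → 2 → 0: weight = 12, length = 2, mean = 12/2 ≈ 6.000
  cycle 1 → 0 → 1: weight = 10, length = 2, mean = 10/2 ≈ 5.000
Minimum mean = 1.000, attained e.g. along the cycle 1 → 1 with weight 1 and length 1. So λ(A) = 1/1 = 1.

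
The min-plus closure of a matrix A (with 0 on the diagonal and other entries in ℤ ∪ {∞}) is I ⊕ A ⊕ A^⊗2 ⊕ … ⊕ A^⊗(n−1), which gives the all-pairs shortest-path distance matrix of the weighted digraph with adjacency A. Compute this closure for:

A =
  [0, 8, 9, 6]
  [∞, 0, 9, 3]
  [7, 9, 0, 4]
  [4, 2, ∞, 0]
Closure =
  [0, 8, 9, 6]
  [7, 0, 9, 3]
  [7, 6, 0, 4]
  [4, 2, 11, 0]

This is the Floyd-Warshall all-pairs shortest-path computation. For each intermediate vertex k = 0, 1, …, 3, update dist[i][j] ← min(dist[i][j], dist[i][k] + dist[k][j]). The final matrix gives, for each (i, j), the minimum total weight of any directed path from i to j (possibly empty when i = j).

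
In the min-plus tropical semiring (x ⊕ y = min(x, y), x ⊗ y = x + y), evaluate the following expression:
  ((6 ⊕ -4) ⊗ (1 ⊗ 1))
((6 ⊕ -4) ⊗ (1 ⊗ 1)) = -2

Expand innermost to outermost. Recall ⊕ takes the minimum of its arguments and ⊗ takes their sum. Working out the expression ((6 ⊕ -4) ⊗ (1 ⊗ 1)) gives -2.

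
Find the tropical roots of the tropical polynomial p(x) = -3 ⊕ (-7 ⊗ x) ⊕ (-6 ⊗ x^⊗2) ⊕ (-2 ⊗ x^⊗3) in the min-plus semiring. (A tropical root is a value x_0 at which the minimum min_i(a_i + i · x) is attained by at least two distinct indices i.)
Roots: {-4, -1, 4}

Each tropical root is a break point of the lower envelope of the lines y = a_i + i · x (there are 4 lines, with slopes 0, 1, ..., 3). Only the lines that attain the minimum somewhere contribute to roots; other lines are dominated. Here the surviving (envelope) indices are i = 3, i = 2, i = 1, i = 0.
Intersections between consecutive envelope lines give the roots: for adjacent envelope indices i < j the intersection is x = (a_i − a_j) / (j − i). Reading off the sorted break points: {-4, -1, 4}.
Verification: at each break x_0, at least two indices attain the minimum of min_i(a_i + i · x_0).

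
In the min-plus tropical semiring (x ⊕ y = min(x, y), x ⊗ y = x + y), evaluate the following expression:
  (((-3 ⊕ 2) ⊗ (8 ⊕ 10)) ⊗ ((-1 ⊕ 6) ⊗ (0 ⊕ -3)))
(((-3 ⊕ 2) ⊗ (8 ⊕ 10)) ⊗ ((-1 ⊕ 6) ⊗ (0 ⊕ -3))) = 1

Expand innermost to outermost. Recall ⊕ takes the minimum of its arguments and ⊗ takes their sum. Working out the expression (((-3 ⊕ 2) ⊗ (8 ⊕ 10)) ⊗ ((-1 ⊕ 6) ⊗ (0 ⊕ -3))) gives 1.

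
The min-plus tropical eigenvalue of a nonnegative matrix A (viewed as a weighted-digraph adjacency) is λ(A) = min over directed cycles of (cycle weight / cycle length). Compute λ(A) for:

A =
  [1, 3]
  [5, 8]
λ(A) = 1

Enumerate directed cycles and compute their means (weight / length). Sample:
  cycle 0 → 0: weight = 1, length = 1, mean = 1/1 ≈ 1.000
  cycle 1 → 1: weight = 8, length = 1, mean = 8/1 ≈ 8.000
  cycle 0 → 1 → 0: weight = 8, length = 2, mean = 8/2 ≈ 4.000
  cycle 1 → 0 → 1: weight = 8, length = 2, mean = 8/2 ≈ 4.000
Minimum mean = 1.000, attained e.g. along the cycle 0 → 0 with weight 1 and length 1. So λ(A) = 1/1 = 1.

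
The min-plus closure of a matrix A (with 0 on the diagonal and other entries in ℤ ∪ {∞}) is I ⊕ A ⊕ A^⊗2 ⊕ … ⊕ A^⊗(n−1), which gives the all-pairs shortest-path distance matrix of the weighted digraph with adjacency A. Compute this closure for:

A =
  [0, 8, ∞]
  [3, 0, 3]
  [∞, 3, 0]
Closure =
  [0, 8, 11]
  [3, 0, 3]
  [6, 3, 0]

This is the Floyd-Warshall all-pairs shortest-path computation. For each intermediate vertex k = 0, 1, …, 2, update dist[i][j] ← min(dist[i][j], dist[i][k] + dist[k][j]). The final matrix gives, for each (i, j), the minimum total weight of any directed path from i to j (possibly empty when i = j).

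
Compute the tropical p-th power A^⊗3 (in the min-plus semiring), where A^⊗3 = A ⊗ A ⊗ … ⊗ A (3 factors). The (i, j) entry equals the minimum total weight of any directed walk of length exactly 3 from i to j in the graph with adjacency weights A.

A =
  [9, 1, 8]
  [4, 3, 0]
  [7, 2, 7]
A^⊗3 =
  [8, 3, 4]
  [6, 5, 2]
  [9, 4, 5]

Each entry (A^⊗3)_ij equals the minimum over all length-3 walks i = v_0 → v_1 → … → v_3 = j of Σ_t A[v_t][v_{t+1}]. For example, for (i, j) = (0, 2) we minimise over 9 possible intermediate vertex sequences; the minimum is 4, attained along the walk 0 → 1 → 1 → 2.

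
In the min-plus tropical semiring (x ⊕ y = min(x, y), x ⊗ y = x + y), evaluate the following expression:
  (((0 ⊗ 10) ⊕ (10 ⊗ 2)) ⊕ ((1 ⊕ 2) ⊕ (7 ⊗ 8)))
(((0 ⊗ 10) ⊕ (10 ⊗ 2)) ⊕ ((1 ⊕ 2) ⊕ (7 ⊗ 8))) = 1

Expand innermost to outermost. Recall ⊕ takes the minimum of its arguments and ⊗ takes their sum. Working out the expression (((0 ⊗ 10) ⊕ (10 ⊗ 2)) ⊕ ((1 ⊕ 2) ⊕ (7 ⊗ 8))) gives 1.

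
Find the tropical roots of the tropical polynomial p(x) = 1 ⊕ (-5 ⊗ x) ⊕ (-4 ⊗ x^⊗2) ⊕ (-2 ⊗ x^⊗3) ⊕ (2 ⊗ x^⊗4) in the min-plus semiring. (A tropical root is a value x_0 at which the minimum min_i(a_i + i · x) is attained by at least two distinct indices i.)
Roots: {-4, -2, -1, 6}

Each tropical root is a break point of the lower envelope of the lines y = a_i + i · x (there are 5 lines, with slopes 0, 1, ..., 4). Only the lines that attain the minimum somewhere contribute to roots; other lines are dominated. Here the surviving (envelope) indices are i = 4, i = 3, i = 2, i = 1, i = 0.
Intersections between consecutive envelope lines give the roots: for adjacent envelope indices i < j the intersection is x = (a_i − a_j) / (j − i). Reading off the sorted break points: {-4, -2, -1, 6}.
Verification: at each break x_0, at least two indices attain the minimum of min_i(a_i + i · x_0).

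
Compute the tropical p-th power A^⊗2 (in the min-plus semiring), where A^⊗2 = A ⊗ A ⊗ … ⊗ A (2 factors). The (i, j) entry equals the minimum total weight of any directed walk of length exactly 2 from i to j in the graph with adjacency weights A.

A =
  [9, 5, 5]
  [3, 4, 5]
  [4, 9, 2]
A^⊗2 =
  [8, 9, 7]
  [7, 8, 7]
  [6, 9, 4]

Each entry (A^⊗2)_ij equals the minimum over all length-2 walks i = v_0 → v_1 → … → v_2 = j of Σ_t A[v_t][v_{t+1}]. For example, for (i, j) = (0, 2) we minimise over 3 possible intermediate vertex sequences; the minimum is 7, attained along the walk 0 → 2 → 2.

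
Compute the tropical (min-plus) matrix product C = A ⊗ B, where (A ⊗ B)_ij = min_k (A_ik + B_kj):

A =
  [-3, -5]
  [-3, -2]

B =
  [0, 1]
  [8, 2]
A ⊗ B =
  [-3, -3]
  [-3, -2]

Apply the min-plus product entry-by-entry:
  C[0][0] = min over k of (A[0][0] + B[0][0] = -3 + 0 = -3, A[0][1] + B[1][0] = -5 + 8 = 3) = -3 (attained at k = 0)
  C[0][1] = min over k of (A[0][0] + B[0][1] = -3 + 1 = -2, A[0][1] + B[1][1] = -5 + 2 = -3) = -3 (attained at k = 1)
  C[1][0] = min over k of (A[1][0] + B[0][0] = -3 + 0 = -3, A[1][1] + B[1][0] = -2 + 8 = 6) = -3 (attained at k = 0)
  C[1][1] = min over k of (A[1][0] + B[0][1] = -3 + 1 = -2, A[1][1] + B[1][1] = -2 + 2 = 0) = -2 (attained at k = 0)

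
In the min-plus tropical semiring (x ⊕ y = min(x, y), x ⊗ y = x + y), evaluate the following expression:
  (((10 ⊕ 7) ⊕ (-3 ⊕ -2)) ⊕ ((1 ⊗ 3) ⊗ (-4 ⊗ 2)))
(((10 ⊕ 7) ⊕ (-3 ⊕ -2)) ⊕ ((1 ⊗ 3) ⊗ (-4 ⊗ 2))) = -3

Expand innermost to outermost. Recall ⊕ takes the minimum of its arguments and ⊗ takes their sum. Working out the expression (((10 ⊕ 7) ⊕ (-3 ⊕ -2)) ⊕ ((1 ⊗ 3) ⊗ (-4 ⊗ 2))) gives -3.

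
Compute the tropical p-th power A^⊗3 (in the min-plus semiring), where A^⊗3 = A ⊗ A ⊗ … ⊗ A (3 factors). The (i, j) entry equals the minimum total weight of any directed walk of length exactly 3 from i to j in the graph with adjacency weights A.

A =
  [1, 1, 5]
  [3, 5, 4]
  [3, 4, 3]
A^⊗3 =
  [3, 3, 6]
  [5, 5, 8]
  [5, 5, 8]

Each entry (A^⊗3)_ij equals the minimum over all length-3 walks i = v_0 → v_1 → … → v_3 = j of Σ_t A[v_t][v_{t+1}]. For example, for (i, j) = (0, 2) we minimise over 9 possible intermediate vertex sequences; the minimum is 6, attained along the walk 0 → 0 → 1 → 2.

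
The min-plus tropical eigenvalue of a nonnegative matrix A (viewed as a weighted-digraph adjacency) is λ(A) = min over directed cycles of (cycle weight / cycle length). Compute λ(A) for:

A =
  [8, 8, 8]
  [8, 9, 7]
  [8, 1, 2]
λ(A) = 2

Enumerate directed cycles and compute their means (weight / length). Sample:
  cycle 0 → 0: weight = 8, length = 1, mean = 8/1 ≈ 8.000
  cycle 1 → 1: weight = 9, length = 1, mean = 9/1 ≈ 9.000
  cycle 2 → 2: weight = 2, length = 1, mean = 2/1 ≈ 2.000
  cycle 0 → 1 → 0: weight = 16, length = 2, mean = 16/2 ≈ 8.000
  cycle 0 → 2 → 0: weight = 16, length = 2, mean = 16/2 ≈ 8.000
  cycle 1 → 0 → 1: weight = 16, length = 2, mean = 16/2 ≈ 8.000
Minimum mean = 2.000, attained e.g. along the cycle 2 → 2 with weight 2 and length 1. So λ(A) = 2/1 = 2.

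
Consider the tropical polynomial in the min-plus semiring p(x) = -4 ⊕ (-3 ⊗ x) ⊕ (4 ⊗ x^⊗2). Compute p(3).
p(3) = -4

A tropical monomial a ⊗ x^⊗i evaluates to a + i · x. Evaluating each term at x = 3:
  Term 0 contributes -4 + 0 · 3 = -4
  Term 1 contributes -3 + 1 · 3 = 0
  Term 2 contributes 4 + 2 · 3 = 10
p(3) = ⊕ of these = min[-4, 0, 10] = -4.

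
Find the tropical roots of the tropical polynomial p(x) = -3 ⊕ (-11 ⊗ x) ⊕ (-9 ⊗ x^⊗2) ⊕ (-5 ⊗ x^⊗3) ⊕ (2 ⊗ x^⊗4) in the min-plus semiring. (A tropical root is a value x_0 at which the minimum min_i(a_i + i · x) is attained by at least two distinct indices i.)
Roots: {-7, -4, -2, 8}

Each tropical root is a break point of the lower envelope of the lines y = a_i + i · x (there are 5 lines, with slopes 0, 1, ..., 4). Only the lines that attain the minimum somewhere contribute to roots; other lines are dominated. Here the surviving (envelope) indices are i = 4, i = 3, i = 2, i = 1, i = 0.
Intersections between consecutive envelope lines give the roots: for adjacent envelope indices i < j the intersection is x = (a_i − a_j) / (j − i). Reading off the sorted break points: {-7, -4, -2, 8}.
Verification: at each break x_0, at least two indices attain the minimum of min_i(a_i + i · x_0).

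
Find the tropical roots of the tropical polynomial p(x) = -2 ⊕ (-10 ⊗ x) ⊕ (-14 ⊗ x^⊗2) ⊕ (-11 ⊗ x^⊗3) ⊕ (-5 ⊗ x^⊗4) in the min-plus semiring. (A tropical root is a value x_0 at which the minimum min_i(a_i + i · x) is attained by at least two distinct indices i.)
Roots: {-6, -3, 4, 8}

Each tropical root is a break point of the lower envelope of the lines y = a_i + i · x (there are 5 lines, with slopes 0, 1, ..., 4). Only the lines that attain the minimum somewhere contribute to roots; other lines are dominated. Here the surviving (envelope) indices are i = 4, i = 3, i = 2, i = 1, i = 0.
Intersections between consecutive envelope lines give the roots: for adjacent envelope indices i < j the intersection is x = (a_i − a_j) / (j − i). Reading off the sorted break points: {-6, -3, 4, 8}.
Verification: at each break x_0, at least two indices attain the minimum of min_i(a_i + i · x_0).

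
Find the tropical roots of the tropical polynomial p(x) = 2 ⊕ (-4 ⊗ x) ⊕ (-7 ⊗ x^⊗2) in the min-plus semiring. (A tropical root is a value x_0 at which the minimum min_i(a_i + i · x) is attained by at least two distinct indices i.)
Roots: {3, 6}

Each tropical root is a break point of the lower envelope of the lines y = a_i + i · x (there are 3 lines, with slopes 0, 1, ..., 2). Only the lines that attain the minimum somewhere contribute to roots; other lines are dominated. Here the surviving (envelope) indices are i = 2, i = 1, i = 0.
Intersections between consecutive envelope lines give the roots: for adjacent envelope indices i < j the intersection is x = (a_i − a_j) / (j − i). Reading off the sorted break points: {3, 6}.
Verification: at each break x_0, at least two indices attain the minimum of min_i(a_i + i · x_0).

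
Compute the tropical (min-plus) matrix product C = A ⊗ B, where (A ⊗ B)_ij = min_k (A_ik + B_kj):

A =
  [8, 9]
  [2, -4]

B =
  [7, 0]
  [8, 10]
A ⊗ B =
  [15, 8]
  [4, 2]

Apply the min-plus product entry-by-entry:
  C[0][0] = min over k of (A[0][0] + B[0][0] = 8 + 7 = 15, A[0][1] + B[1][0] = 9 + 8 = 17) = 15 (attained at k = 0)
  C[0][1] = min over k of (A[0][0] + B[0][1] = 8 + 0 = 8, A[0][1] + B[1][1] = 9 + 10 = 19) = 8 (attained at k = 0)
  C[1][0] = min over k of (A[1][0] + B[0][0] = 2 + 7 = 9, A[1][1] + B[1][0] = -4 + 8 = 4) = 4 (attained at k = 1)
  C[1][1] = min over k of (A[1][0] + B[0][1] = 2 + 0 = 2, A[1][1] + B[1][1] = -4 + 10 = 6) = 2 (attained at k = 0)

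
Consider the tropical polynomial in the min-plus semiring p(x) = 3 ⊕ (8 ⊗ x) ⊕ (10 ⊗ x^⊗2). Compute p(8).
p(8) = 3

A tropical monomial a ⊗ x^⊗i evaluates to a + i · x. Evaluating each term at x = 8:
  Term 0 contributes 3 + 0 · 8 = 3
  Term 1 contributes 8 + 1 · 8 = 16
  Term 2 contributes 10 + 2 · 8 = 26
p(8) = ⊕ of these = min[3, 16, 26] = 3.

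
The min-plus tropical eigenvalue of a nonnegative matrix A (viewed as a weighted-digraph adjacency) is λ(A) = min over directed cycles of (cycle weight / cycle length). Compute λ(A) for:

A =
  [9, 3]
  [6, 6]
λ(A) = 9/2

Enumerate directed cycles and compute their means (weight / length). Sample:
  cycle 0 → 0: weight = 9, length = 1, mean = 9/1 ≈ 9.000
  cycle 1 → 1: weight = 6, length = 1, mean = 6/1 ≈ 6.000
  cycle 0 → 1 → 0: weight = 9, length = 2, mean = 9/2 ≈ 4.500
  cycle 1 → 0 → 1: weight = 9, length = 2, mean = 9/2 ≈ 4.500
Minimum mean = 4.500, attained e.g. along the cycle 0 → 1 → 0 with weight 9 and length 2. So λ(A) = 9/2 = 9/2.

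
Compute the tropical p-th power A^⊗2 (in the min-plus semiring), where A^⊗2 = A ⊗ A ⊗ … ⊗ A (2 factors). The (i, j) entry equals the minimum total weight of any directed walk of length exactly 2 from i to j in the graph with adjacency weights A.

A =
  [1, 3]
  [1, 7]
A^⊗2 =
  [2, 4]
  [2, 4]

Each entry (A^⊗2)_ij equals the minimum over all length-2 walks i = v_0 → v_1 → … → v_2 = j of Σ_t A[v_t][v_{t+1}]. For example, for (i, j) = (0, 1) we minimise over 2 possible intermediate vertex sequences; the minimum is 4, attained along the walk 0 → 0 → 1.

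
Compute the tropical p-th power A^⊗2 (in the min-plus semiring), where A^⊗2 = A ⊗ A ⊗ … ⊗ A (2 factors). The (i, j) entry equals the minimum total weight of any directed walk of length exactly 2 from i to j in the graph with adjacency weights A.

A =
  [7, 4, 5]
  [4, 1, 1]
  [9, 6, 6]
A^⊗2 =
  [8, 5, 5]
  [5, 2, 2]
  [10, 7, 7]

Each entry (A^⊗2)_ij equals the minimum over all length-2 walks i = v_0 → v_1 → … → v_2 = j of Σ_t A[v_t][v_{t+1}]. For example, for (i, j) = (0, 2) we minimise over 3 possible intermediate vertex sequences; the minimum is 5, attained along the walk 0 → 1 → 2.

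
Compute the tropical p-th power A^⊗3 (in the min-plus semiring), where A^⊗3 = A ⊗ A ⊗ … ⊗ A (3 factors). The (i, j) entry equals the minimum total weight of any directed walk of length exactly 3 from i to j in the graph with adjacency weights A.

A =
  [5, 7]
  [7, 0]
A^⊗3 =
  [14, 7]
  [7, 0]

Each entry (A^⊗3)_ij equals the minimum over all length-3 walks i = v_0 → v_1 → … → v_3 = j of Σ_t A[v_t][v_{t+1}]. For example, for (i, j) = (0, 1) we minimise over 4 possible intermediate vertex sequences; the minimum is 7, attained along the walk 0 → 1 → 1 → 1.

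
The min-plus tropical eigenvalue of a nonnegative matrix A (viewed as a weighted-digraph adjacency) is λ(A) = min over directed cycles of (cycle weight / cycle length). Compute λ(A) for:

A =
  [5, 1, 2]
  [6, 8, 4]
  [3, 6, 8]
λ(A) = 5/2

Enumerate directed cycles and compute their means (weight / length). Sample:
  cycle 0 → 0: weight = 5, length = 1, mean = 5/1 ≈ 5.000
  cycle 1 → 1: weight = 8, length = 1, mean = 8/1 ≈ 8.000
  cycle 2 → 2: weight = 8, length = 1, mean = 8/1 ≈ 8.000
  cycle 0 → 1 → 0: weight = 7, length = 2, mean = 7/2 ≈ 3.500
  cycle 0 → 2 → 0: weight = 5, length = 2, mean = 5/2 ≈ 2.500
  cycle 1 → 0 → 1: weight = 7, length = 2, mean = 7/2 ≈ 3.500
Minimum mean = 2.500, attained e.g. along the cycle 0 → 2 → 0 with weight 5 and length 2. So λ(A) = 5/2 = 5/2.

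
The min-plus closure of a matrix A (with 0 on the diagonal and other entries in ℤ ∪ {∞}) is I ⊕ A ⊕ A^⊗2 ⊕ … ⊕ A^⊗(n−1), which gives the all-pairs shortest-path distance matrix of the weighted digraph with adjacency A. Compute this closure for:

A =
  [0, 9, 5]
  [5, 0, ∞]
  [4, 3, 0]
Closure =
  [0, 8, 5]
  [5, 0, 10]
  [4, 3, 0]

This is the Floyd-Warshall all-pairs shortest-path computation. For each intermediate vertex k = 0, 1, …, 2, update dist[i][j] ← min(dist[i][j], dist[i][k] + dist[k][j]). The final matrix gives, for each (i, j), the minimum total weight of any directed path from i to j (possibly empty when i = j).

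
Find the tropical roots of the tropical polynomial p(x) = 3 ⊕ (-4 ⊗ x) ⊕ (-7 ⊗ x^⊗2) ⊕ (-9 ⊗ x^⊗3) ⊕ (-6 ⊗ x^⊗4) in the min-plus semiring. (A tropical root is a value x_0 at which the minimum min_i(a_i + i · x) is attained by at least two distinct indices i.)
Roots: {-3, 2, 3, 7}

Each tropical root is a break point of the lower envelope of the lines y = a_i + i · x (there are 5 lines, with slopes 0, 1, ..., 4). Only the lines that attain the minimum somewhere contribute to roots; other lines are dominated. Here the surviving (envelope) indices are i = 4, i = 3, i = 2, i = 1, i = 0.
Intersections between consecutive envelope lines give the roots: for adjacent envelope indices i < j the intersection is x = (a_i − a_j) / (j − i). Reading off the sorted break points: {-3, 2, 3, 7}.
Verification: at each break x_0, at least two indices attain the minimum of min_i(a_i + i · x_0).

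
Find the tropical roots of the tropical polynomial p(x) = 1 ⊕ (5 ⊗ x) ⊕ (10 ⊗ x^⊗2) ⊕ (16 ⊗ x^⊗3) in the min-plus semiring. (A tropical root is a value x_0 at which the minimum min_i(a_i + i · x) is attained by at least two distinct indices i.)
Roots: {-6, -5, -4}

Each tropical root is a break point of the lower envelope of the lines y = a_i + i · x (there are 4 lines, with slopes 0, 1, ..., 3). Only the lines that attain the minimum somewhere contribute to roots; other lines are dominated. Here the surviving (envelope) indices are i = 3, i = 2, i = 1, i = 0.
Intersections between consecutive envelope lines give the roots: for adjacent envelope indices i < j the intersection is x = (a_i − a_j) / (j − i). Reading off the sorted break points: {-6, -5, -4}.
Verification: at each break x_0, at least two indices attain the minimum of min_i(a_i + i · x_0).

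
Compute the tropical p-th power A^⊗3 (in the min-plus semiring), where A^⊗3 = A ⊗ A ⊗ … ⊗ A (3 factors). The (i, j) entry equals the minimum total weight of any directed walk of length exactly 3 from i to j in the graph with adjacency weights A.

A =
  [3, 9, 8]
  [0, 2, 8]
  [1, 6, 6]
A^⊗3 =
  [9, 13, 14]
  [4, 6, 10]
  [7, 10, 12]

Each entry (A^⊗3)_ij equals the minimum over all length-3 walks i = v_0 → v_1 → … → v_3 = j of Σ_t A[v_t][v_{t+1}]. For example, for (i, j) = (0, 2) we minimise over 9 possible intermediate vertex sequences; the minimum is 14, attained along the walk 0 → 0 → 0 → 2.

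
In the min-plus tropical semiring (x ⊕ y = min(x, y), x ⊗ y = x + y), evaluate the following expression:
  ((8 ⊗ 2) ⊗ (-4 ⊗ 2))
((8 ⊗ 2) ⊗ (-4 ⊗ 2)) = 8

Expand innermost to outermost. Recall ⊕ takes the minimum of its arguments and ⊗ takes their sum. Working out the expression ((8 ⊗ 2) ⊗ (-4 ⊗ 2)) gives 8.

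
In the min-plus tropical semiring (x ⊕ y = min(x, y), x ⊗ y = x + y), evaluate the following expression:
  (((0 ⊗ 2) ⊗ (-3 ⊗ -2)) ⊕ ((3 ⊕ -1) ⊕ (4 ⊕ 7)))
(((0 ⊗ 2) ⊗ (-3 ⊗ -2)) ⊕ ((3 ⊕ -1) ⊕ (4 ⊕ 7))) = -3

Expand innermost to outermost. Recall ⊕ takes the minimum of its arguments and ⊗ takes their sum. Working out the expression (((0 ⊗ 2) ⊗ (-3 ⊗ -2)) ⊕ ((3 ⊕ -1) ⊕ (4 ⊕ 7))) gives -3.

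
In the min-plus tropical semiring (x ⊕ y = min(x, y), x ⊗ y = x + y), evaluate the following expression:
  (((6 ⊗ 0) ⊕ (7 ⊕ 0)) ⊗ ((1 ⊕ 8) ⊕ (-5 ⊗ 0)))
(((6 ⊗ 0) ⊕ (7 ⊕ 0)) ⊗ ((1 ⊕ 8) ⊕ (-5 ⊗ 0))) = -5

Expand innermost to outermost. Recall ⊕ takes the minimum of its arguments and ⊗ takes their sum. Working out the expression (((6 ⊗ 0) ⊕ (7 ⊕ 0)) ⊗ ((1 ⊕ 8) ⊕ (-5 ⊗ 0))) gives -5.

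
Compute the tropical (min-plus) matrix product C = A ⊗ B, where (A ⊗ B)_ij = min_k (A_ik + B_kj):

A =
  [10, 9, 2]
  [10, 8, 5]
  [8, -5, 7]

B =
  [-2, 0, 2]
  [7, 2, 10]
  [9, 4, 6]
A ⊗ B =
  [8, 6, 8]
  [8, 9, 11]
  [2, -3, 5]

Apply the min-plus product entry-by-entry:
  C[0][0] = min over k of (A[0][0] + B[0][0] = 10 + -2 = 8, A[0][1] + B[1][0] = 9 + 7 = 16, A[0][2] + B[2][0] = 2 + 9 = 11) = 8 (attained at k = 0)
  C[0][1] = min over k of (A[0][0] + B[0][1] = 10 + 0 = 10, A[0][1] + B[1][1] = 9 + 2 = 11, A[0][2] + B[2][1] = 2 + 4 = 6) = 6 (attained at k = 2)
  C[0][2] = min over k of (A[0][0] + B[0][2] = 10 + 2 = 12, A[0][1] + B[1][2] = 9 + 10 = 19, A[0][2] + B[2][2] = 2 + 6 = 8) = 8 (attained at k = 2)
  C[1][0] = min over k of (A[1][0] + B[0][0] = 10 + -2 = 8, A[1][1] + B[1][0] = 8 + 7 = 15, A[1][2] + B[2][0] = 5 + 9 = 14) = 8 (attained at k = 0)
  C[1][1] = min over k of (A[1][0] + B[0][1] = 10 + 0 = 10, A[1][1] + B[1][1] = 8 + 2 = 10, A[1][2] + B[2][1] = 5 + 4 = 9) = 9 (attained at k = 2)
  C[1][2] = min over k of (A[1][0] + B[0][2] = 10 + 2 = 12, A[1][1] + B[1][2] = 8 + 10 = 18, A[1][2] + B[2][2] = 5 + 6 = 11) = 11 (attained at k = 2)
  C[2][0] = min over k of (A[2][0] + B[0][0] = 8 + -2 = 6, A[2][1] + B[1][0] = -5 + 7 = 2, A[2][2] + B[2][0] = 7 + 9 = 16) = 2 (attained at k = 1)
  C[2][1] = min over k of (A[2][0] + B[0][1] = 8 + 0 = 8, A[2][1] + B[1][1] = -5 + 2 = -3, A[2][2] + B[2][1] = 7 + 4 = 11) = -3 (attained at k = 1)
  C[2][2] = min over k of (A[2][0] + B[0][2] = 8 + 2 = 10, A[2][1] + B[1][2] = -5 + 10 = 5, A[2][2] + B[2][2] = 7 + 6 = 13) = 5 (attained at k = 1)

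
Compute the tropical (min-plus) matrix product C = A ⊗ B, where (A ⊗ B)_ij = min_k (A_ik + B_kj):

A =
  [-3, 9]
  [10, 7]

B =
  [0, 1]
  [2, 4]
A ⊗ B =
  [-3, -2]
  [9, 11]

Apply the min-plus product entry-by-entry:
  C[0][0] = min over k of (A[0][0] + B[0][0] = -3 + 0 = -3, A[0][1] + B[1][0] = 9 + 2 = 11) = -3 (attained at k = 0)
  C[0][1] = min over k of (A[0][0] + B[0][1] = -3 + 1 = -2, A[0][1] + B[1][1] = 9 + 4 = 13) = -2 (attained at k = 0)
  C[1][0] = min over k of (A[1][0] + B[0][0] = 10 + 0 = 10, A[1][1] + B[1][0] = 7 + 2 = 9) = 9 (attained at k = 1)
  C[1][1] = min over k of (A[1][0] + B[0][1] = 10 + 1 = 11, A[1][1] + B[1][1] = 7 + 4 = 11) = 11 (attained at k = 0)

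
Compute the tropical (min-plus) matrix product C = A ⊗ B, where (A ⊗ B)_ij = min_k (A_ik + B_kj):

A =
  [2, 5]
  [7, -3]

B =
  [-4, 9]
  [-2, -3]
A ⊗ B =
  [-2, 2]
  [-5, -6]

Apply the min-plus product entry-by-entry:
  C[0][0] = min over k of (A[0][0] + B[0][0] = 2 + -4 = -2, A[0][1] + B[1][0] = 5 + -2 = 3) = -2 (attained at k = 0)
  C[0][1] = min over k of (A[0][0] + B[0][1] = 2 + 9 = 11, A[0][1] + B[1][1] = 5 + -3 = 2) = 2 (attained at k = 1)
  C[1][0] = min over k of (A[1][0] + B[0][0] = 7 + -4 = 3, A[1][1] + B[1][0] = -3 + -2 = -5) = -5 (attained at k = 1)
  C[1][1] = min over k of (A[1][0] + B[0][1] = 7 + 9 = 16, A[1][1] + B[1][1] = -3 + -3 = -6) = -6 (attained at k = 1)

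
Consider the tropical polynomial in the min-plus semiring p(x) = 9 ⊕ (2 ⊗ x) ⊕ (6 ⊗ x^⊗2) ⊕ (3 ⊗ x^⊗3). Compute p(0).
p(0) = 2

A tropical monomial a ⊗ x^⊗i evaluates to a + i · x. Evaluating each term at x = 0:
  Term 0 contributes 9 + 0 · 0 = 9
  Term 1 contributes 2 + 1 · 0 = 2
  Term 2 contributes 6 + 2 · 0 = 6
  Term 3 contributes 3 + 3 · 0 = 3
p(0) = ⊕ of these = min[9, 2, 6, 3] = 2.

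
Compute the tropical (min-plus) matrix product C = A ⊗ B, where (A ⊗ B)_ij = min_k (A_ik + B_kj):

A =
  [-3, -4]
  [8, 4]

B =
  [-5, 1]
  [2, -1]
A ⊗ B =
  [-8, -5]
  [3, 3]

Apply the min-plus product entry-by-entry:
  C[0][0] = min over k of (A[0][0] + B[0][0] = -3 + -5 = -8, A[0][1] + B[1][0] = -4 + 2 = -2) = -8 (attained at k = 0)
  C[0][1] = min over k of (A[0][0] + B[0][1] = -3 + 1 = -2, A[0][1] + B[1][1] = -4 + -1 = -5) = -5 (attained at k = 1)
  C[1][0] = min over k of (A[1][0] + B[0][0] = 8 + -5 = 3, A[1][1] + B[1][0] = 4 + 2 = 6) = 3 (attained at k = 0)
  C[1][1] = min over k of (A[1][0] + B[0][1] = 8 + 1 = 9, A[1][1] + B[1][1] = 4 + -1 = 3) = 3 (attained at k = 1)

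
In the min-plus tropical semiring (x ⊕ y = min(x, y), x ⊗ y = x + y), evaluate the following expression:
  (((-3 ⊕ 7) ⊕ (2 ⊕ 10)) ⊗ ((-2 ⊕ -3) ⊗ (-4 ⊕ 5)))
(((-3 ⊕ 7) ⊕ (2 ⊕ 10)) ⊗ ((-2 ⊕ -3) ⊗ (-4 ⊕ 5))) = -10

Expand innermost to outermost. Recall ⊕ takes the minimum of its arguments and ⊗ takes their sum. Working out the expression (((-3 ⊕ 7) ⊕ (2 ⊕ 10)) ⊗ ((-2 ⊕ -3) ⊗ (-4 ⊕ 5))) gives -10.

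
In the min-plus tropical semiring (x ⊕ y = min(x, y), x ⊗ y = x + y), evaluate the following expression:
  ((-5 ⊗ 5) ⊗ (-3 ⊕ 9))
((-5 ⊗ 5) ⊗ (-3 ⊕ 9)) = -3

Expand innermost to outermost. Recall ⊕ takes the minimum of its arguments and ⊗ takes their sum. Working out the expression ((-5 ⊗ 5) ⊗ (-3 ⊕ 9)) gives -3.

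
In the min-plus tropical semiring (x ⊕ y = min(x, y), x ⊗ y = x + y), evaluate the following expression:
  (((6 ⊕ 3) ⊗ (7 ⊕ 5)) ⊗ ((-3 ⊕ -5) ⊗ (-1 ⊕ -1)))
(((6 ⊕ 3) ⊗ (7 ⊕ 5)) ⊗ ((-3 ⊕ -5) ⊗ (-1 ⊕ -1))) = 2

Expand innermost to outermost. Recall ⊕ takes the minimum of its arguments and ⊗ takes their sum. Working out the expression (((6 ⊕ 3) ⊗ (7 ⊕ 5)) ⊗ ((-3 ⊕ -5) ⊗ (-1 ⊕ -1))) gives 2.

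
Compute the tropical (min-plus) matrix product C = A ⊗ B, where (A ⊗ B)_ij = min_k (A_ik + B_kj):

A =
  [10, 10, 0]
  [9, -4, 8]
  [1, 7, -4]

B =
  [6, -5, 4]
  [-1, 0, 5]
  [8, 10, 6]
A ⊗ B =
  [8, 5, 6]
  [-5, -4, 1]
  [4, -4, 2]

Apply the min-plus product entry-by-entry:
  C[0][0] = min over k of (A[0][0] + B[0][0] = 10 + 6 = 16, A[0][1] + B[1][0] = 10 + -1 = 9, A[0][2] + B[2][0] = 0 + 8 = 8) = 8 (attained at k = 2)
  C[0][1] = min over k of (A[0][0] + B[0][1] = 10 + -5 = 5, A[0][1] + B[1][1] = 10 + 0 = 10, A[0][2] + B[2][1] = 0 + 10 = 10) = 5 (attained at k = 0)
  C[0][2] = min over k of (A[0][0] + B[0][2] = 10 + 4 = 14, A[0][1] + B[1][2] = 10 + 5 = 15, A[0][2] + B[2][2] = 0 + 6 = 6) = 6 (attained at k = 2)
  C[1][0] = min over k of (A[1][0] + B[0][0] = 9 + 6 = 15, A[1][1] + B[1][0] = -4 + -1 = -5, A[1][2] + B[2][0] = 8 + 8 = 16) = -5 (attained at k = 1)
  C[1][1] = min over k of (A[1][0] + B[0][1] = 9 + -5 = 4, A[1][1] + B[1][1] = -4 + 0 = -4, A[1][2] + B[2][1] = 8 + 10 = 18) = -4 (attained at k = 1)
  C[1][2] = min over k of (A[1][0] + B[0][2] = 9 + 4 = 13, A[1][1] + B[1][2] = -4 + 5 = 1, A[1][2] + B[2][2] = 8 + 6 = 14) = 1 (attained at k = 1)
  C[2][0] = min over k of (A[2][0] + B[0][0] = 1 + 6 = 7, A[2][1] + B[1][0] = 7 + -1 = 6, A[2][2] + B[2][0] = -4 + 8 = 4) = 4 (attained at k = 2)
  C[2][1] = min over k of (A[2][0] + B[0][1] = 1 + -5 = -4, A[2][1] + B[1][1] = 7 + 0 = 7, A[2][2] + B[2][1] = -4 + 10 = 6) = -4 (attained at k = 0)
  C[2][2] = min over k of (A[2][0] + B[0][2] = 1 + 4 = 5, A[2][1] + B[1][2] = 7 + 5 = 12, A[2][2] + B[2][2] = -4 + 6 = 2) = 2 (attained at k = 2)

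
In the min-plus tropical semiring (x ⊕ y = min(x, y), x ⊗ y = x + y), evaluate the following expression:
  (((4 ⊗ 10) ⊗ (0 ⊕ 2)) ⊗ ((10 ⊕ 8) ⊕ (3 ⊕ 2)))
(((4 ⊗ 10) ⊗ (0 ⊕ 2)) ⊗ ((10 ⊕ 8) ⊕ (3 ⊕ 2))) = 16

Expand innermost to outermost. Recall ⊕ takes the minimum of its arguments and ⊗ takes their sum. Working out the expression (((4 ⊗ 10) ⊗ (0 ⊕ 2)) ⊗ ((10 ⊕ 8) ⊕ (3 ⊕ 2))) gives 16.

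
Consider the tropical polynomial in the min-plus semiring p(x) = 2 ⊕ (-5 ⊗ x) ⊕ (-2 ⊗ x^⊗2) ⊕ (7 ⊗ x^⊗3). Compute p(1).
p(1) = -4

A tropical monomial a ⊗ x^⊗i evaluates to a + i · x. Evaluating each term at x = 1:
  Term 0 contributes 2 + 0 · 1 = 2
  Term 1 contributes -5 + 1 · 1 = -4
  Term 2 contributes -2 + 2 · 1 = 0
  Term 3 contributes 7 + 3 · 1 = 10
p(1) = ⊕ of these = min[2, -4, 0, 10] = -4.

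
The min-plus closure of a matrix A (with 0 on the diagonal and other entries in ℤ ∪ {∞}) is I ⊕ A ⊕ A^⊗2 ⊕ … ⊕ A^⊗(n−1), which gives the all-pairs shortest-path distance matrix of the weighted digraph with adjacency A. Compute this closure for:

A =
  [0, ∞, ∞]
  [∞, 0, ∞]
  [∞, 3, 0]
Closure =
  [0, ∞, ∞]
  [∞, 0, ∞]
  [∞, 3, 0]

This is the Floyd-Warshall all-pairs shortest-path computation. For each intermediate vertex k = 0, 1, …, 2, update dist[i][j] ← min(dist[i][j], dist[i][k] + dist[k][j]). The final matrix gives, for each (i, j), the minimum total weight of any directed path from i to j (possibly empty when i = j).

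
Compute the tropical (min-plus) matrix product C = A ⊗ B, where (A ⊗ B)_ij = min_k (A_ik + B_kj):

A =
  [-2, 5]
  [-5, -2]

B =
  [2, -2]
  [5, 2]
A ⊗ B =
  [0, -4]
  [-3, -7]

Apply the min-plus product entry-by-entry:
  C[0][0] = min over k of (A[0][0] + B[0][0] = -2 + 2 = 0, A[0][1] + B[1][0] = 5 + 5 = 10) = 0 (attained at k = 0)
  C[0][1] = min over k of (A[0][0] + B[0][1] = -2 + -2 = -4, A[0][1] + B[1][1] = 5 + 2 = 7) = -4 (attained at k = 0)
  C[1][0] = min over k of (A[1][0] + B[0][0] = -5 + 2 = -3, A[1][1] + B[1][0] = -2 + 5 = 3) = -3 (attained at k = 0)
  C[1][1] = min over k of (A[1][0] + B[0][1] = -5 + -2 = -7, A[1][1] + B[1][1] = -2 + 2 = 0) = -7 (attained at k = 0)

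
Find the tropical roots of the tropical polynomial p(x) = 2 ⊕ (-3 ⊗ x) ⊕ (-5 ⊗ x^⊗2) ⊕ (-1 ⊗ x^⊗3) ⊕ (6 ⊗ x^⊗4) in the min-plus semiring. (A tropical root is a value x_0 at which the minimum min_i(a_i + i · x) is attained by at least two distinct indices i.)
Roots: {-7, -4, 2, 5}

Each tropical root is a break point of the lower envelope of the lines y = a_i + i · x (there are 5 lines, with slopes 0, 1, ..., 4). Only the lines that attain the minimum somewhere contribute to roots; other lines are dominated. Here the surviving (envelope) indices are i = 4, i = 3, i = 2, i = 1, i = 0.
Intersections between consecutive envelope lines give the roots: for adjacent envelope indices i < j the intersection is x = (a_i − a_j) / (j − i). Reading off the sorted break points: {-7, -4, 2, 5}.
Verification: at each break x_0, at least two indices attain the minimum of min_i(a_i + i · x_0).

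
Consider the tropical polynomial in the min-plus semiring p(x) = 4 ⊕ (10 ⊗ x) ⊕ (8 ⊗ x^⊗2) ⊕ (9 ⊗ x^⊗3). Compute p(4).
p(4) = 4

A tropical monomial a ⊗ x^⊗i evaluates to a + i · x. Evaluating each term at x = 4:
  Term 0 contributes 4 + 0 · 4 = 4
  Term 1 contributes 10 + 1 · 4 = 14
  Term 2 contributes 8 + 2 · 4 = 16
  Term 3 contributes 9 + 3 · 4 = 21
p(4) = ⊕ of these = min[4, 14, 16, 21] = 4.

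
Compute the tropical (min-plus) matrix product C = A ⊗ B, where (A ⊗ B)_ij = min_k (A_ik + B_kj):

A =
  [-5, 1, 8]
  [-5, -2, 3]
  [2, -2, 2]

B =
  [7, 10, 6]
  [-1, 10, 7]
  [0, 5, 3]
A ⊗ B =
  [0, 5, 1]
  [-3, 5, 1]
  [-3, 7, 5]

Apply the min-plus product entry-by-entry:
  C[0][0] = min over k of (A[0][0] + B[0][0] = -5 + 7 = 2, A[0][1] + B[1][0] = 1 + -1 = 0, A[0][2] + B[2][0] = 8 + 0 = 8) = 0 (attained at k = 1)
  C[0][1] = min over k of (A[0][0] + B[0][1] = -5 + 10 = 5, A[0][1] + B[1][1] = 1 + 10 = 11, A[0][2] + B[2][1] = 8 + 5 = 13) = 5 (attained at k = 0)
  C[0][2] = min over k of (A[0][0] + B[0][2] = -5 + 6 = 1, A[0][1] + B[1][2] = 1 + 7 = 8, A[0][2] + B[2][2] = 8 + 3 = 11) = 1 (attained at k = 0)
  C[1][0] = min over k of (A[1][0] + B[0][0] = -5 + 7 = 2, A[1][1] + B[1][0] = -2 + -1 = -3, A[1][2] + B[2][0] = 3 + 0 = 3) = -3 (attained at k = 1)
  C[1][1] = min over k of (A[1][0] + B[0][1] = -5 + 10 = 5, A[1][1] + B[1][1] = -2 + 10 = 8, A[1][2] + B[2][1] = 3 + 5 = 8) = 5 (attained at k = 0)
  C[1][2] = min over k of (A[1][0] + B[0][2] = -5 + 6 = 1, A[1][1] + B[1][2] = -2 + 7 = 5, A[1][2] + B[2][2] = 3 + 3 = 6) = 1 (attained at k = 0)
  C[2][0] = min over k of (A[2][0] + B[0][0] = 2 + 7 = 9, A[2][1] + B[1][0] = -2 + -1 = -3, A[2][2] + B[2][0] = 2 + 0 = 2) = -3 (attained at k = 1)
  C[2][1] = min over k of (A[2][0] + B[0][1] = 2 + 10 = 12, A[2][1] + B[1][1] = -2 + 10 = 8, A[2][2] + B[2][1] = 2 + 5 = 7) = 7 (attained at k = 2)
  C[2][2] = min over k of (A[2][0] + B[0][2] = 2 + 6 = 8, A[2][1] + B[1][2] = -2 + 7 = 5, A[2][2] + B[2][2] = 2 + 3 = 5) = 5 (attained at k = 1)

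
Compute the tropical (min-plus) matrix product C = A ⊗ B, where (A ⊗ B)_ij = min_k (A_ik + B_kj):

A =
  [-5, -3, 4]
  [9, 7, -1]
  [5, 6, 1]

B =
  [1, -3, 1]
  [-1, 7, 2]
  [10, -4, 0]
A ⊗ B =
  [-4, -8, -4]
  [6, -5, -1]
  [5, -3, 1]

Apply the min-plus product entry-by-entry:
  C[0][0] = min over k of (A[0][0] + B[0][0] = -5 + 1 = -4, A[0][1] + B[1][0] = -3 + -1 = -4, A[0][2] + B[2][0] = 4 + 10 = 14) = -4 (attained at k = 0)
  C[0][1] = min over k of (A[0][0] + B[0][1] = -5 + -3 = -8, A[0][1] + B[1][1] = -3 + 7 = 4, A[0][2] + B[2][1] = 4 + -4 = 0) = -8 (attained at k = 0)
  C[0][2] = min over k of (A[0][0] + B[0][2] = -5 + 1 = -4, A[0][1] + B[1][2] = -3 + 2 = -1, A[0][2] + B[2][2] = 4 + 0 = 4) = -4 (attained at k = 0)
  C[1][0] = min over k of (A[1][0] + B[0][0] = 9 + 1 = 10, A[1][1] + B[1][0] = 7 + -1 = 6, A[1][2] + B[2][0] = -1 + 10 = 9) = 6 (attained at k = 1)
  C[1][1] = min over k of (A[1][0] + B[0][1] = 9 + -3 = 6, A[1][1] + B[1][1] = 7 + 7 = 14, A[1][2] + B[2][1] = -1 + -4 = -5) = -5 (attained at k = 2)
  C[1][2] = min over k of (A[1][0] + B[0][2] = 9 + 1 = 10, A[1][1] + B[1][2] = 7 + 2 = 9, A[1][2] + B[2][2] = -1 + 0 = -1) = -1 (attained at k = 2)
  C[2][0] = min over k of (A[2][0] + B[0][0] = 5 + 1 = 6, A[2][1] + B[1][0] = 6 + -1 = 5, A[2][2] + B[2][0] = 1 + 10 = 11) = 5 (attained at k = 1)
  C[2][1] = min over k of (A[2][0] + B[0][1] = 5 + -3 = 2, A[2][1] + B[1][1] = 6 + 7 = 13, A[2][2] + B[2][1] = 1 + -4 = -3) = -3 (attained at k = 2)
  C[2][2] = min over k of (A[2][0] + B[0][2] = 5 + 1 = 6, A[2][1] + B[1][2] = 6 + 2 = 8, A[2][2] + B[2][2] = 1 + 0 = 1) = 1 (attained at k = 2)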